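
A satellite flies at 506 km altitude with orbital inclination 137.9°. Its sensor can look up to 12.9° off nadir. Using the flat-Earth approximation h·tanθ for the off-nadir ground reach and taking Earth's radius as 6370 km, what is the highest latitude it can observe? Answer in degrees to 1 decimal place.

Retrograde orbit: the ground track reaches ±(180° − i) = ±(180 − 137.9) = ±42.1°.
Sensor half-swath on the ground ≈ 506·tan(12.9°) = 116 km = 1.04° of latitude.
Maximum observable latitude ≈ 42.1 + 1.04 = 43.1°.

43.1°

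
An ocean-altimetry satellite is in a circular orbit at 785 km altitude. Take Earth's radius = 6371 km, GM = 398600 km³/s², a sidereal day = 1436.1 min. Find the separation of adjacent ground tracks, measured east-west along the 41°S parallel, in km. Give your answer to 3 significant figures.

Semi-major axis a = 6371 + 785 = 7156 km. Period T = 2π√(a³/μ) = 2π√(7156³/398600) = 6024.4 s = 100.41 min.
Node shift per orbit = (6024.4/86166) × 360° = 25.17°.
Equatorial spacing = 25.17 × 111.2 km/° = 2799 km.
At 41° latitude, spacing = 2799 × cos(41°) = 2112 km.

2110 km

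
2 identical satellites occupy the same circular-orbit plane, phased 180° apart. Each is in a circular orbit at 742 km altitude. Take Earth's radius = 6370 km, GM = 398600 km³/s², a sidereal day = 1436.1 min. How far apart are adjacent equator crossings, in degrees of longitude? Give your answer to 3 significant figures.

12.5°

Semi-major axis a = 6370 + 742 = 7112 km. Period T = 2π√(a³/μ) = 2π√(7112³/398600) = 5969.0 s = 99.48 min.
Single-satellite node shift = (5969.0/86166) × 360° = 24.94°.
With 2 satellites evenly phased, successive equator crossings are 24.94/2 = 12.469° apart.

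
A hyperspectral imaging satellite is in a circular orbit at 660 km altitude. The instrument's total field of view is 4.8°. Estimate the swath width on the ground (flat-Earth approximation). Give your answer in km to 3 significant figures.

55.3 km

Half-angle = 4.8°/2 = 2.4°.
Swath width ≈ 2h·tan(θ/2) = 2 × 660 × tan(2.4°) = 55.3 km.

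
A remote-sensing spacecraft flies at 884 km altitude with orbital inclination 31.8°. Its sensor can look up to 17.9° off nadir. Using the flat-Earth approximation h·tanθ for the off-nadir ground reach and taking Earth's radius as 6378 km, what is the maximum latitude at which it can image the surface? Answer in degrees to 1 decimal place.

34.4°

For a prograde orbit the ground track reaches latitude ±i = ±31.8°.
Sensor half-swath on the ground ≈ 884·tan(17.9°) = 286 km = 2.56° of latitude.
Maximum observable latitude ≈ 31.8 + 2.56 = 34.4°.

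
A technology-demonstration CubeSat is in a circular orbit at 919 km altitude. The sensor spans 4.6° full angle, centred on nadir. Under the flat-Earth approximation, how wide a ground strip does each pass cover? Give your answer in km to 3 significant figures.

Half-angle = 4.6°/2 = 2.3°.
Swath width ≈ 2h·tan(θ/2) = 2 × 919 × tan(2.3°) = 73.8 km.

73.8 km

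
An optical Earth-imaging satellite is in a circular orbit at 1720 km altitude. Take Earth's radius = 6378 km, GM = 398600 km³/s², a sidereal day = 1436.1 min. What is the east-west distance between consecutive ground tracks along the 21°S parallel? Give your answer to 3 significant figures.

Semi-major axis a = 6378 + 1720 = 8098 km. Period T = 2π√(a³/μ) = 2π√(8098³/398600) = 7252.3 s = 120.87 min.
Node shift per orbit = (7252.3/86166) × 360° = 30.30°.
Equatorial spacing = 30.30 × 111.3 km/° = 3373 km.
At 21° latitude, spacing = 3373 × cos(21°) = 3149 km.

3150 km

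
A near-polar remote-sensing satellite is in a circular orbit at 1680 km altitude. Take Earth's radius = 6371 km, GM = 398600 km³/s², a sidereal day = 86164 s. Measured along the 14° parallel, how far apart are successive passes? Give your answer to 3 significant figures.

3240 km

Semi-major axis a = 6371 + 1680 = 8051 km. Period T = 2π√(a³/μ) = 2π√(8051³/398600) = 7189.3 s = 119.82 min.
Node shift per orbit = (7189.3/86164) × 360° = 30.04°.
Equatorial spacing = 30.04 × 111.2 km/° = 3340 km.
At 14° latitude, spacing = 3340 × cos(14°) = 3241 km.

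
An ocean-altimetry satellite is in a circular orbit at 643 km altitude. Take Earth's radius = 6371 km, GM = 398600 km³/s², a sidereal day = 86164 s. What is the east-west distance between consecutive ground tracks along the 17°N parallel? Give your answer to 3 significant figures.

Semi-major axis a = 6371 + 643 = 7014 km. Period T = 2π√(a³/μ) = 2π√(7014³/398600) = 5846.0 s = 97.43 min.
Node shift per orbit = (5846.0/86164) × 360° = 24.43°.
Equatorial spacing = 24.43 × 111.2 km/° = 2716 km.
At 17° latitude, spacing = 2716 × cos(17°) = 2597 km.

2600 km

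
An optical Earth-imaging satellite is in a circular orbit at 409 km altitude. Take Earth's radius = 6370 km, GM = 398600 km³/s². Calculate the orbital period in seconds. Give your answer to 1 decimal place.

Semi-major axis a = 6370 + 409 = 6779 km. Period T = 2π√(a³/μ) = 2π√(6779³/398600) = 5554.7 s = 92.58 min.

5554.7 seconds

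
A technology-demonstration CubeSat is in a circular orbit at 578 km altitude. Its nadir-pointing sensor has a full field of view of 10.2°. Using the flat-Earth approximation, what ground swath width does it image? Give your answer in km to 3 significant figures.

Half-angle = 10.2°/2 = 5.1°.
Swath width ≈ 2h·tan(θ/2) = 2 × 578 × tan(5.1°) = 103.2 km.

103 km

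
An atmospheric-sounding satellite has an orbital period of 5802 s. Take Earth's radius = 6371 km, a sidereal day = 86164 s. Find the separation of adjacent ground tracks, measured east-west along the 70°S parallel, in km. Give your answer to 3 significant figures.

Node shift per orbit = (5802.0/86164) × 360° = 24.24°.
Equatorial spacing = 24.24 × 111.2 km/° = 2696 km.
At 70° latitude, spacing = 2696 × cos(70°) = 922 km.

922 km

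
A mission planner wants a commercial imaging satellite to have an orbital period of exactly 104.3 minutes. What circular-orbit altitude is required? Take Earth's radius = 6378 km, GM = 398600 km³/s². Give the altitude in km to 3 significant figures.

T = 104.3 min = 6258.0 s.
From T = 2π√(a³/μ): a = (μ T²/4π²)^(1/3) = (398600 × 6258.0² / 4π²)^(1/3) = 7340 km.
Altitude h = a − R = 7340 − 6378 = 962 km.

962 km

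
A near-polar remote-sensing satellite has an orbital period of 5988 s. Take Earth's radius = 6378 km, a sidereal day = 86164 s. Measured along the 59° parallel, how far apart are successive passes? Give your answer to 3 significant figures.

Node shift per orbit = (5988.0/86164) × 360° = 25.02°.
Equatorial spacing = 25.02 × 111.3 km/° = 2785 km.
At 59° latitude, spacing = 2785 × cos(59°) = 1434 km.

1430 km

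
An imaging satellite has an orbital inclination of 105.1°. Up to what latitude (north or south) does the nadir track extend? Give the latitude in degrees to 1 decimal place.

Retrograde orbit: the ground track reaches ±(180° − i) = ±(180 − 105.1) = ±74.9°.

74.9°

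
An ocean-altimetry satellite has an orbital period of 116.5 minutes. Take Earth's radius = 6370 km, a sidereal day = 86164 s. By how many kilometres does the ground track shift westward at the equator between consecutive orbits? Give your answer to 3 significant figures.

3250 km

T = 116.5 min = 6990.0 s.
During one orbit Earth rotates (6990.0 / 86164) × 360° = 29.20°.
At the equator that is 29.20° × (2π·6370/360) km/° = 29.20 × 111.2 = 3247 km.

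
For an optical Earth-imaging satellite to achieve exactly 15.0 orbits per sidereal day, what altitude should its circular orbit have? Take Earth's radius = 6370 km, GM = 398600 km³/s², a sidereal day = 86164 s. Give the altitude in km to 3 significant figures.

562 km

Required period T = 86164 / 15.0 = 5744.3 s.
From T = 2π√(a³/μ): a = (μ T²/4π²)^(1/3) = (398600 × 5744.3² / 4π²)^(1/3) = 6932 km.
Altitude h = a − R = 6932 − 6370 = 562 km.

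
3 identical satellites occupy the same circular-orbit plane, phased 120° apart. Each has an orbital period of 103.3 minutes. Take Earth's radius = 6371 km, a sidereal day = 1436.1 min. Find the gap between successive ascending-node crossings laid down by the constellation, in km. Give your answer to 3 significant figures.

960 km

T = 103.3 min = 6198.0 s.
Single-satellite node shift = (6198.0/86166) × 360° = 25.90°.
With 3 satellites evenly phased, successive equator crossings are 25.90/3 = 8.632° apart.
That is 8.632 × 111.2 = 960 km at the equator.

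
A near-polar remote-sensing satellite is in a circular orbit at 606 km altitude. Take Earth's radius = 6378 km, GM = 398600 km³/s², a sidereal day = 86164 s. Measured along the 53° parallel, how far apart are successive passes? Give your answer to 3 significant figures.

1630 km

Semi-major axis a = 6378 + 606 = 6984 km. Period T = 2π√(a³/μ) = 2π√(6984³/398600) = 5808.5 s = 96.81 min.
Node shift per orbit = (5808.5/86164) × 360° = 24.27°.
Equatorial spacing = 24.27 × 111.3 km/° = 2702 km.
At 53° latitude, spacing = 2702 × cos(53°) = 1626 km.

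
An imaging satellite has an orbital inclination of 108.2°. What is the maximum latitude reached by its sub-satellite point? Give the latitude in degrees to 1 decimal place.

Retrograde orbit: the ground track reaches ±(180° − i) = ±(180 − 108.2) = ±71.8°.

71.8°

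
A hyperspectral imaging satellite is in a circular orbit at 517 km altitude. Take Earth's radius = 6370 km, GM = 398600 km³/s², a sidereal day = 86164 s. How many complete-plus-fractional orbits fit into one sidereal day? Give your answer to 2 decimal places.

15.15

Semi-major axis a = 6370 + 517 = 6887 km. Period T = 2π√(a³/μ) = 2π√(6887³/398600) = 5688.0 s = 94.80 min.
Orbits per sidereal day = 86164 / 5688.0 = 15.148.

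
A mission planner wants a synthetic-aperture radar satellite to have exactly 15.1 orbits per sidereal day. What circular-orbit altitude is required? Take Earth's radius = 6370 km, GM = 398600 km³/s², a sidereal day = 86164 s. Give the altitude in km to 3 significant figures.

532 km

Required period T = 86164 / 15.1 = 5706.2 s.
From T = 2π√(a³/μ): a = (μ T²/4π²)^(1/3) = (398600 × 5706.2² / 4π²)^(1/3) = 6902 km.
Altitude h = a − R = 6902 − 6370 = 532 km.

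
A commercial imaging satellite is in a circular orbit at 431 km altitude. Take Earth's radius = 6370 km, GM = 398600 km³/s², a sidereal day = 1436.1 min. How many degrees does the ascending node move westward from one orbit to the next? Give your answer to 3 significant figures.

23.3°

Semi-major axis a = 6370 + 431 = 6801 km. Period T = 2π√(a³/μ) = 2π√(6801³/398600) = 5581.8 s = 93.03 min.
During one orbit Earth rotates (5581.8 / 86166) × 360° = 23.32°.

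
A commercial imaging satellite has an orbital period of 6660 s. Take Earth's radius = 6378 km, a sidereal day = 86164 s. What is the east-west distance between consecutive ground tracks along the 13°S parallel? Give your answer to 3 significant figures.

Node shift per orbit = (6660.0/86164) × 360° = 27.83°.
Equatorial spacing = 27.83 × 111.3 km/° = 3098 km.
At 13° latitude, spacing = 3098 × cos(13°) = 3018 km.

3020 km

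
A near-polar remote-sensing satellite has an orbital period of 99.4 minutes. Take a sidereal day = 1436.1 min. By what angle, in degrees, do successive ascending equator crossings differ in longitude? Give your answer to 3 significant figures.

T = 99.4 min = 5964.0 s.
During one orbit Earth rotates (5964.0 / 86166) × 360° = 24.92°.

24.9°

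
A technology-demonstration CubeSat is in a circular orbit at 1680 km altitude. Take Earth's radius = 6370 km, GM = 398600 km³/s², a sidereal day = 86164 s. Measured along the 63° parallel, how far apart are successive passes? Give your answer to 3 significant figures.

Semi-major axis a = 6370 + 1680 = 8050 km. Period T = 2π√(a³/μ) = 2π√(8050³/398600) = 7187.9 s = 119.80 min.
Node shift per orbit = (7187.9/86164) × 360° = 30.03°.
Equatorial spacing = 30.03 × 111.2 km/° = 3339 km.
At 63° latitude, spacing = 3339 × cos(63°) = 1516 km.

1520 km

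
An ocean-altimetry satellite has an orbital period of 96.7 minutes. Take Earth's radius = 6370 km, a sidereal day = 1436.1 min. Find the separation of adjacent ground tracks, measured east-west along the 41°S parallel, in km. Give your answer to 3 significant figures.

2030 km

T = 96.7 min = 5802.0 s.
Node shift per orbit = (5802.0/86166) × 360° = 24.24°.
Equatorial spacing = 24.24 × 111.2 km/° = 2695 km.
At 41° latitude, spacing = 2695 × cos(41°) = 2034 km.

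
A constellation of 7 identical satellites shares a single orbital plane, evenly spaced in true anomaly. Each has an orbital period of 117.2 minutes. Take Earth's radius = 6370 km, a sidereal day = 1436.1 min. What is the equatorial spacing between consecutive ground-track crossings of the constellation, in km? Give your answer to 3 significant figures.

467 km

T = 117.2 min = 7032.0 s.
Single-satellite node shift = (7032.0/86166) × 360° = 29.38°.
With 7 satellites evenly phased, successive equator crossings are 29.38/7 = 4.197° apart.
That is 4.197 × 111.2 = 467 km at the equator.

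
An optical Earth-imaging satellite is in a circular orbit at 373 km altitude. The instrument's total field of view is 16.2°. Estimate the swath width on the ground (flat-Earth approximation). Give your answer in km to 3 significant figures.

Half-angle = 16.2°/2 = 8.1°.
Swath width ≈ 2h·tan(θ/2) = 2 × 373 × tan(8.1°) = 106.2 km.

106 km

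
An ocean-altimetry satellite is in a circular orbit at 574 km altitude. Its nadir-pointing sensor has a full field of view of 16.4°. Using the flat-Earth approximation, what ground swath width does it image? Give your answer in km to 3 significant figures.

Half-angle = 16.4°/2 = 8.2°.
Swath width ≈ 2h·tan(θ/2) = 2 × 574 × tan(8.2°) = 165.4 km.

165 km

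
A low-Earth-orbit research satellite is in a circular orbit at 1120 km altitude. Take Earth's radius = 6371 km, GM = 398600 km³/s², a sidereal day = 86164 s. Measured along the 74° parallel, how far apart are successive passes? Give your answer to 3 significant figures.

826 km

Semi-major axis a = 6371 + 1120 = 7491 km. Period T = 2π√(a³/μ) = 2π√(7491³/398600) = 6452.4 s = 107.54 min.
Node shift per orbit = (6452.4/86164) × 360° = 26.96°.
Equatorial spacing = 26.96 × 111.2 km/° = 2998 km.
At 74° latitude, spacing = 2998 × cos(74°) = 826 km.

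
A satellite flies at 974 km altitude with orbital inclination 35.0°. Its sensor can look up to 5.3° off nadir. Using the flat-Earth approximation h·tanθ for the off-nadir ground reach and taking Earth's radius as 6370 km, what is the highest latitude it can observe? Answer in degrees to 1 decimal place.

For a prograde orbit the ground track reaches latitude ±i = ±35.0°.
Sensor half-swath on the ground ≈ 974·tan(5.3°) = 90 km = 0.81° of latitude.
Maximum observable latitude ≈ 35.0 + 0.81 = 35.8°.

35.8°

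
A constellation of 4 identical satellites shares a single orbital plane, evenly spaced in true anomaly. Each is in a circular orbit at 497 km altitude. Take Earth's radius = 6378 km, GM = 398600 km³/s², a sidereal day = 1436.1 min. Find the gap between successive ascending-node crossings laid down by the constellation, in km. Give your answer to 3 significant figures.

Semi-major axis a = 6378 + 497 = 6875 km. Period T = 2π√(a³/μ) = 2π√(6875³/398600) = 5673.1 s = 94.55 min.
Single-satellite node shift = (5673.1/86166) × 360° = 23.70°.
With 4 satellites evenly phased, successive equator crossings are 23.70/4 = 5.926° apart.
That is 5.926 × 111.3 = 660 km at the equator.

660 km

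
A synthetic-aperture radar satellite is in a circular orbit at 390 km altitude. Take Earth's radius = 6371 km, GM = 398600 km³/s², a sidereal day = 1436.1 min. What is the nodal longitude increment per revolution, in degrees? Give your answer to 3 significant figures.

23.1°

Semi-major axis a = 6371 + 390 = 6761 km. Period T = 2π√(a³/μ) = 2π√(6761³/398600) = 5532.6 s = 92.21 min.
During one orbit Earth rotates (5532.6 / 86166) × 360° = 23.12°.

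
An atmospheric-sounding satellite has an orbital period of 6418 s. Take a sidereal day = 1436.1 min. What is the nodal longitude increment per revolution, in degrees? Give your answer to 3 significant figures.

26.8°

During one orbit Earth rotates (6418.0 / 86166) × 360° = 26.81°.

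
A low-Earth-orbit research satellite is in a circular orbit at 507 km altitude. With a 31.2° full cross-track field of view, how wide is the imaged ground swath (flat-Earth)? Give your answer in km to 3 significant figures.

Half-angle = 31.2°/2 = 15.6°.
Swath width ≈ 2h·tan(θ/2) = 2 × 507 × tan(15.6°) = 283.1 km.

283 km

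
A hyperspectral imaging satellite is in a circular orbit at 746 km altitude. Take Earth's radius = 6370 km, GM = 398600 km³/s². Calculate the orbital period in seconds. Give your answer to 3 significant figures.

5970 seconds

Semi-major axis a = 6370 + 746 = 7116 km. Period T = 2π√(a³/μ) = 2π√(7116³/398600) = 5974.0 s = 99.57 min.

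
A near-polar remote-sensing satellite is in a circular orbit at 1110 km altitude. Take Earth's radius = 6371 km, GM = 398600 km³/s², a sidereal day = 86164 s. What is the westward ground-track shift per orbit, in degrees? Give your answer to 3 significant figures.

26.9°

Semi-major axis a = 6371 + 1110 = 7481 km. Period T = 2π√(a³/μ) = 2π√(7481³/398600) = 6439.5 s = 107.32 min.
During one orbit Earth rotates (6439.5 / 86164) × 360° = 26.90°.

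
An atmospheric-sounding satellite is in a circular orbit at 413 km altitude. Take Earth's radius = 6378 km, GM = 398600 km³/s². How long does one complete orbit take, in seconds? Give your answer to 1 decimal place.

5569.4 seconds

Semi-major axis a = 6378 + 413 = 6791 km. Period T = 2π√(a³/μ) = 2π√(6791³/398600) = 5569.4 s = 92.82 min.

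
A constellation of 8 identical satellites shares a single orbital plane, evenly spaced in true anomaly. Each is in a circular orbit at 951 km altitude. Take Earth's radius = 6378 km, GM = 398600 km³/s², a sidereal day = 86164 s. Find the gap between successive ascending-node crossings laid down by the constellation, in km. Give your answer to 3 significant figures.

Semi-major axis a = 6378 + 951 = 7329 km. Period T = 2π√(a³/μ) = 2π√(7329³/398600) = 6244.2 s = 104.07 min.
Single-satellite node shift = (6244.2/86164) × 360° = 26.09°.
With 8 satellites evenly phased, successive equator crossings are 26.09/8 = 3.261° apart.
That is 3.261 × 111.3 = 363 km at the equator.

363 km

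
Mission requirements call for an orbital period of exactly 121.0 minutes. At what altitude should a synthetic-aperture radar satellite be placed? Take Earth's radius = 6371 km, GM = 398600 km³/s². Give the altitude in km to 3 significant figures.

T = 121.0 min = 7260.0 s.
From T = 2π√(a³/μ): a = (μ T²/4π²)^(1/3) = (398600 × 7260.0² / 4π²)^(1/3) = 8104 km.
Altitude h = a − R = 8104 − 6371 = 1733 km.

1730 km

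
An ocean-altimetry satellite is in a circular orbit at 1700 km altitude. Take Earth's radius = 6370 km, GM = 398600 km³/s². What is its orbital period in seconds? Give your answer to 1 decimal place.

Semi-major axis a = 6370 + 1700 = 8070 km. Period T = 2π√(a³/μ) = 2π√(8070³/398600) = 7214.8 s = 120.25 min.

7214.8 seconds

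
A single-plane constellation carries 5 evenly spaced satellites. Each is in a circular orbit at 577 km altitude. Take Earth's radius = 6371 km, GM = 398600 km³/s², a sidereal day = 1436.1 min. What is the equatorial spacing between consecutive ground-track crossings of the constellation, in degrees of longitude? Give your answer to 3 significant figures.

Semi-major axis a = 6371 + 577 = 6948 km. Period T = 2π√(a³/μ) = 2π√(6948³/398600) = 5763.7 s = 96.06 min.
Single-satellite node shift = (5763.7/86166) × 360° = 24.08°.
With 5 satellites evenly phased, successive equator crossings are 24.08/5 = 4.816° apart.

4.82°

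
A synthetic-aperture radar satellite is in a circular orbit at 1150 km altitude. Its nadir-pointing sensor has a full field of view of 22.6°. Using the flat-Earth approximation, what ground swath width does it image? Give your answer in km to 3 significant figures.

460 km

Half-angle = 22.6°/2 = 11.3°.
Swath width ≈ 2h·tan(θ/2) = 2 × 1150 × tan(11.3°) = 459.6 km.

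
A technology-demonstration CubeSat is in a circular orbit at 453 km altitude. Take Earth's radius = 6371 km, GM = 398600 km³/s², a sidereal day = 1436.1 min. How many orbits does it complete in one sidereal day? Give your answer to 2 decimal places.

Semi-major axis a = 6371 + 453 = 6824 km. Period T = 2π√(a³/μ) = 2π√(6824³/398600) = 5610.1 s = 93.50 min.
Orbits per sidereal day = 86166 / 5610.1 = 15.359.

15.36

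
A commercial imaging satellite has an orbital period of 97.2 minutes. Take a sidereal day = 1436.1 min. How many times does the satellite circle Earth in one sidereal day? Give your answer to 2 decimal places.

T = 97.2 min = 5832.0 s.
Orbits per sidereal day = 86166 / 5832.0 = 14.775.

14.77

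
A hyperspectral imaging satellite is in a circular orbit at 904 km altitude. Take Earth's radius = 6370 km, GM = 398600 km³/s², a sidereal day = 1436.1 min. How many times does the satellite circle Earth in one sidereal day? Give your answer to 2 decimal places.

Semi-major axis a = 6370 + 904 = 7274 km. Period T = 2π√(a³/μ) = 2π√(7274³/398600) = 6174.1 s = 102.90 min.
Orbits per sidereal day = 86166 / 6174.1 = 13.956.

13.96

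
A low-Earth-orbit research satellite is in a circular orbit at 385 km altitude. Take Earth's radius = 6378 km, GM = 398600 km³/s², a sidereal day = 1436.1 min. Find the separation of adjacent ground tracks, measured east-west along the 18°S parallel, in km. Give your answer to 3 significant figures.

Semi-major axis a = 6378 + 385 = 6763 km. Period T = 2π√(a³/μ) = 2π√(6763³/398600) = 5535.0 s = 92.25 min.
Node shift per orbit = (5535.0/86166) × 360° = 23.13°.
Equatorial spacing = 23.13 × 111.3 km/° = 2574 km.
At 18° latitude, spacing = 2574 × cos(18°) = 2448 km.

2450 km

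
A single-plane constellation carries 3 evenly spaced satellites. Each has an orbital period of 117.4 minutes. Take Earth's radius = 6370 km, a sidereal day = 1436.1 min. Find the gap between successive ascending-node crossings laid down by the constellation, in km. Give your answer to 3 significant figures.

1090 km

T = 117.4 min = 7044.0 s.
Single-satellite node shift = (7044.0/86166) × 360° = 29.43°.
With 3 satellites evenly phased, successive equator crossings are 29.43/3 = 9.810° apart.
That is 9.810 × 111.2 = 1091 km at the equator.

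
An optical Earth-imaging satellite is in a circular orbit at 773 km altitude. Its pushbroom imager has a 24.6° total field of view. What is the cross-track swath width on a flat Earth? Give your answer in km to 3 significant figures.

337 km

Half-angle = 24.6°/2 = 12.3°.
Swath width ≈ 2h·tan(θ/2) = 2 × 773 × tan(12.3°) = 337.1 km.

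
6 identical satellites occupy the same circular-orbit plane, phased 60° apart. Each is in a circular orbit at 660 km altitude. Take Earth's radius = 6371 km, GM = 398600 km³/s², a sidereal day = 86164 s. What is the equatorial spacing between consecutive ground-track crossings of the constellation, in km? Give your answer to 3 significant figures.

454 km

Semi-major axis a = 6371 + 660 = 7031 km. Period T = 2π√(a³/μ) = 2π√(7031³/398600) = 5867.3 s = 97.79 min.
Single-satellite node shift = (5867.3/86164) × 360° = 24.51°.
With 6 satellites evenly phased, successive equator crossings are 24.51/6 = 4.086° apart.
That is 4.086 × 111.2 = 454 km at the equator.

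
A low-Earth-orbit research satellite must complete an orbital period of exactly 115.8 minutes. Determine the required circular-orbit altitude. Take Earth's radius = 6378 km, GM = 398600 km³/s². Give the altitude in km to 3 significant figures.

T = 115.8 min = 6948.0 s.
From T = 2π√(a³/μ): a = (μ T²/4π²)^(1/3) = (398600 × 6948.0² / 4π²)^(1/3) = 7870 km.
Altitude h = a − R = 7870 − 6378 = 1492 km.

1490 km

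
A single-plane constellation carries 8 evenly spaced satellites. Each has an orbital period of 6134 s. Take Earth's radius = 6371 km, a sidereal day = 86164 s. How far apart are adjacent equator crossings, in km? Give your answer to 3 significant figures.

Single-satellite node shift = (6134.0/86164) × 360° = 25.63°.
With 8 satellites evenly phased, successive equator crossings are 25.63/8 = 3.204° apart.
That is 3.204 × 111.2 = 356 km at the equator.

356 km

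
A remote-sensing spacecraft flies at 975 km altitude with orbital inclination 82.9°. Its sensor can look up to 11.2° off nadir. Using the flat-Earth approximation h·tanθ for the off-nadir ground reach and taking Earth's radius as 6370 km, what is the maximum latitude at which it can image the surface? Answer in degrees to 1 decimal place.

For a prograde orbit the ground track reaches latitude ±i = ±82.9°.
Sensor half-swath on the ground ≈ 975·tan(11.2°) = 193 km = 1.74° of latitude.
Maximum observable latitude ≈ 82.9 + 1.74 = 84.6°.

84.6°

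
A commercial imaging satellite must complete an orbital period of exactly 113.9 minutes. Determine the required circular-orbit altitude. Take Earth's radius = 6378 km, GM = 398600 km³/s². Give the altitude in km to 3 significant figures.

1410 km

T = 113.9 min = 6834.0 s.
From T = 2π√(a³/μ): a = (μ T²/4π²)^(1/3) = (398600 × 6834.0² / 4π²)^(1/3) = 7784 km.
Altitude h = a − R = 7784 − 6378 = 1406 km.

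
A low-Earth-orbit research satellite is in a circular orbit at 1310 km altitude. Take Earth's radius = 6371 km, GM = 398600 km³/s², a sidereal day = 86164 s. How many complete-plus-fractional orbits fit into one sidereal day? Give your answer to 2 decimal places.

12.86

Semi-major axis a = 6371 + 1310 = 7681 km. Period T = 2π√(a³/μ) = 2π√(7681³/398600) = 6699.4 s = 111.66 min.
Orbits per sidereal day = 86164 / 6699.4 = 12.861.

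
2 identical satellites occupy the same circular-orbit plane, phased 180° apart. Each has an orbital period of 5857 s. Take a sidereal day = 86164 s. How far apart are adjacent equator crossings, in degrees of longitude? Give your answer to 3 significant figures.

12.2°

Single-satellite node shift = (5857.0/86164) × 360° = 24.47°.
With 2 satellites evenly phased, successive equator crossings are 24.47/2 = 12.236° apart.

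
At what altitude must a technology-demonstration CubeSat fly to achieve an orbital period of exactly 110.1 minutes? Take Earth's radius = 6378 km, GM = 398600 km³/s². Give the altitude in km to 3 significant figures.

1230 km

T = 110.1 min = 6606.0 s.
From T = 2π√(a³/μ): a = (μ T²/4π²)^(1/3) = (398600 × 6606.0² / 4π²)^(1/3) = 7609 km.
Altitude h = a − R = 7609 − 6378 = 1231 km.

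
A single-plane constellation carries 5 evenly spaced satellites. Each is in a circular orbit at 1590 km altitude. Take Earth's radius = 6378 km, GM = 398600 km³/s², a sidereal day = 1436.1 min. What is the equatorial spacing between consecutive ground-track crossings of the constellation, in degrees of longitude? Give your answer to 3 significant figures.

Semi-major axis a = 6378 + 1590 = 7968 km. Period T = 2π√(a³/μ) = 2π√(7968³/398600) = 7078.4 s = 117.97 min.
Single-satellite node shift = (7078.4/86166) × 360° = 29.57°.
With 5 satellites evenly phased, successive equator crossings are 29.57/5 = 5.915° apart.

5.91°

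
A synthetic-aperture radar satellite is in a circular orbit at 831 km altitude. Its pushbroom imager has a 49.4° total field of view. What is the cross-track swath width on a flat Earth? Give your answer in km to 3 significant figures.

Half-angle = 49.4°/2 = 24.7°.
Swath width ≈ 2h·tan(θ/2) = 2 × 831 × tan(24.7°) = 764.4 km.

764 km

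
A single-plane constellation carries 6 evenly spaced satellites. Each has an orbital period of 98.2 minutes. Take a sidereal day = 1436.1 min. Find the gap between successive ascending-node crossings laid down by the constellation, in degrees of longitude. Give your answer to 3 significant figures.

T = 98.2 min = 5892.0 s.
Single-satellite node shift = (5892.0/86166) × 360° = 24.62°.
With 6 satellites evenly phased, successive equator crossings are 24.62/6 = 4.103° apart.

4.10°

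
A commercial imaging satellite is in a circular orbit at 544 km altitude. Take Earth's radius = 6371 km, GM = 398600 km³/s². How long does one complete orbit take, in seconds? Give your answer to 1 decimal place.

5722.7 seconds

Semi-major axis a = 6371 + 544 = 6915 km. Period T = 2π√(a³/μ) = 2π√(6915³/398600) = 5722.7 s = 95.38 min.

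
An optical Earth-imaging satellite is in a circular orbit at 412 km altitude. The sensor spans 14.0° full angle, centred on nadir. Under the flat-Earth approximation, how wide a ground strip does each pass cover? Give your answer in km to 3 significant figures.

101 km

Half-angle = 14.0°/2 = 7°.
Swath width ≈ 2h·tan(θ/2) = 2 × 412 × tan(7°) = 101.2 km.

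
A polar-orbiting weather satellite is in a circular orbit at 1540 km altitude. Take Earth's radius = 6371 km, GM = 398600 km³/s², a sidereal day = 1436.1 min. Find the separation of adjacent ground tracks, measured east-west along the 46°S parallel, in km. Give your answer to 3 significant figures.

2260 km

Semi-major axis a = 6371 + 1540 = 7911 km. Period T = 2π√(a³/μ) = 2π√(7911³/398600) = 7002.6 s = 116.71 min.
Node shift per orbit = (7002.6/86166) × 360° = 29.26°.
Equatorial spacing = 29.26 × 111.2 km/° = 3253 km.
At 46° latitude, spacing = 3253 × cos(46°) = 2260 km.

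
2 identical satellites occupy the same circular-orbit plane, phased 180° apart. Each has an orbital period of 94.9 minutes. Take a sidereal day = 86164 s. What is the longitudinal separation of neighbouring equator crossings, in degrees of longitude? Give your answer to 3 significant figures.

T = 94.9 min = 5694.0 s.
Single-satellite node shift = (5694.0/86164) × 360° = 23.79°.
With 2 satellites evenly phased, successive equator crossings are 23.79/2 = 11.895° apart.

11.9°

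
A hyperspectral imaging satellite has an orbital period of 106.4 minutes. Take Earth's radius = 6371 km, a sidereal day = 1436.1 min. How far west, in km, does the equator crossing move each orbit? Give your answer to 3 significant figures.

2970 km

T = 106.4 min = 6384.0 s.
During one orbit Earth rotates (6384.0 / 86166) × 360° = 26.67°.
At the equator that is 26.67° × (2π·6371/360) km/° = 26.67 × 111.2 = 2966 km.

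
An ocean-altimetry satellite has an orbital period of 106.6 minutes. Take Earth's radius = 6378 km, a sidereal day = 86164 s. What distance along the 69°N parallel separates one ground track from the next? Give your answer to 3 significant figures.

1070 km

T = 106.6 min = 6396.0 s.
Node shift per orbit = (6396.0/86164) × 360° = 26.72°.
Equatorial spacing = 26.72 × 111.3 km/° = 2975 km.
At 69° latitude, spacing = 2975 × cos(69°) = 1066 km.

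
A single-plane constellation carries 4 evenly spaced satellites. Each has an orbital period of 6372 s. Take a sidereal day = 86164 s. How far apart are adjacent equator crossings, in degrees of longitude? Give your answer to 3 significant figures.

Single-satellite node shift = (6372.0/86164) × 360° = 26.62°.
With 4 satellites evenly phased, successive equator crossings are 26.62/4 = 6.656° apart.

6.66°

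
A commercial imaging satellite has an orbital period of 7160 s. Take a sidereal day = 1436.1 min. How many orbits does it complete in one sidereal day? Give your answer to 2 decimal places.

Orbits per sidereal day = 86166 / 7160.0 = 12.034.

12.03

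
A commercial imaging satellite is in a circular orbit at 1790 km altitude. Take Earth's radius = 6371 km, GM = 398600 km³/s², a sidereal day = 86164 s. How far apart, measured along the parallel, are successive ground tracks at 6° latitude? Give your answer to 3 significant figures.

Semi-major axis a = 6371 + 1790 = 8161 km. Period T = 2π√(a³/μ) = 2π√(8161³/398600) = 7337.1 s = 122.29 min.
Node shift per orbit = (7337.1/86164) × 360° = 30.66°.
Equatorial spacing = 30.66 × 111.2 km/° = 3409 km.
At 6° latitude, spacing = 3409 × cos(6°) = 3390 km.

3390 km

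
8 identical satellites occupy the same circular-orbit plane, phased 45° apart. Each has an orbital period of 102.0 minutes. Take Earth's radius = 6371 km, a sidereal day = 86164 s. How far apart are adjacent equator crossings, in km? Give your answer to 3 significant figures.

T = 102.0 min = 6120.0 s.
Single-satellite node shift = (6120.0/86164) × 360° = 25.57°.
With 8 satellites evenly phased, successive equator crossings are 25.57/8 = 3.196° apart.
That is 3.196 × 111.2 = 355 km at the equator.

355 km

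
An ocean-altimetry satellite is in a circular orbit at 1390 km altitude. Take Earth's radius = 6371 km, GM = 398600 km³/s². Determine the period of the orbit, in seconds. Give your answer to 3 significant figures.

6800 seconds

Semi-major axis a = 6371 + 1390 = 7761 km. Period T = 2π√(a³/μ) = 2π√(7761³/398600) = 6804.4 s = 113.41 min.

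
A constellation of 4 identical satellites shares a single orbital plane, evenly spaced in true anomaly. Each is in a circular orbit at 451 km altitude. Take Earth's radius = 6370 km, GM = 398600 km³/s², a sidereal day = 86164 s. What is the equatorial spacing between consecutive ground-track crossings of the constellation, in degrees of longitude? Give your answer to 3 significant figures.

Semi-major axis a = 6370 + 451 = 6821 km. Period T = 2π√(a³/μ) = 2π√(6821³/398600) = 5606.4 s = 93.44 min.
Single-satellite node shift = (5606.4/86164) × 360° = 23.42°.
With 4 satellites evenly phased, successive equator crossings are 23.42/4 = 5.856° apart.

5.86°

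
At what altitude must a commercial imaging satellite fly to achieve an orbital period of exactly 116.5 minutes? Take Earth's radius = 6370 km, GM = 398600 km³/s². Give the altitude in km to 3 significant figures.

T = 116.5 min = 6990.0 s.
From T = 2π√(a³/μ): a = (μ T²/4π²)^(1/3) = (398600 × 6990.0² / 4π²)^(1/3) = 7902 km.
Altitude h = a − R = 7902 − 6370 = 1532 km.

1530 km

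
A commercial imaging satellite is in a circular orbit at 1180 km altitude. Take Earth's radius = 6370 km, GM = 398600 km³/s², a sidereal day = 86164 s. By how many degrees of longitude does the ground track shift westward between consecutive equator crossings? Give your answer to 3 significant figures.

Semi-major axis a = 6370 + 1180 = 7550 km. Period T = 2π√(a³/μ) = 2π√(7550³/398600) = 6528.8 s = 108.81 min.
During one orbit Earth rotates (6528.8 / 86164) × 360° = 27.28°.

27.3°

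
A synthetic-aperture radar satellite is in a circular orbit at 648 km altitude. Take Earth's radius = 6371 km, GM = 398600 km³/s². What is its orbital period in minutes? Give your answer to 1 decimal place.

97.5 min

Semi-major axis a = 6371 + 648 = 7019 km. Period T = 2π√(a³/μ) = 2π√(7019³/398600) = 5852.3 s = 97.54 min.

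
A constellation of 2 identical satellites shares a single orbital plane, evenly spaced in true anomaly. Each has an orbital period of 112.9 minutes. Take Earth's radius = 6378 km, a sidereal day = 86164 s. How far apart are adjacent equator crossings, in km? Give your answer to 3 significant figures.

1580 km

T = 112.9 min = 6774.0 s.
Single-satellite node shift = (6774.0/86164) × 360° = 28.30°.
With 2 satellites evenly phased, successive equator crossings are 28.30/2 = 14.151° apart.
That is 14.151 × 111.3 = 1575 km at the equator.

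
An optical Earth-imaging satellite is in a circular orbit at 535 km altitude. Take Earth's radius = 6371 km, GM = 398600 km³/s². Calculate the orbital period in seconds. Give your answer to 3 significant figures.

Semi-major axis a = 6371 + 535 = 6906 km. Period T = 2π√(a³/μ) = 2π√(6906³/398600) = 5711.5 s = 95.19 min.

5710 seconds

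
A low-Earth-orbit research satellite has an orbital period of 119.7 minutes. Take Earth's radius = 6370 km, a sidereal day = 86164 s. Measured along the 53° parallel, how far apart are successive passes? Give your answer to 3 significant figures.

2010 km

T = 119.7 min = 7182.0 s.
Node shift per orbit = (7182.0/86164) × 360° = 30.01°.
Equatorial spacing = 30.01 × 111.2 km/° = 3336 km.
At 53° latitude, spacing = 3336 × cos(53°) = 2008 km.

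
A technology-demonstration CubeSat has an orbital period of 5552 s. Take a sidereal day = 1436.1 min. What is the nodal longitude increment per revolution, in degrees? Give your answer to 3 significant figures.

During one orbit Earth rotates (5552.0 / 86166) × 360° = 23.20°.

23.2°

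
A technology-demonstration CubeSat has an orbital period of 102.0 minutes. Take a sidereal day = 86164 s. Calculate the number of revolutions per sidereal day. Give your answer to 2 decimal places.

T = 102.0 min = 6120.0 s.
Orbits per sidereal day = 86164 / 6120.0 = 14.079.

14.08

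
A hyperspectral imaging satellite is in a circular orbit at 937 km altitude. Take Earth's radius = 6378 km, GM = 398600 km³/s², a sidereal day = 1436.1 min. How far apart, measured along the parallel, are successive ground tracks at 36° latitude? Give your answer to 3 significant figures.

2340 km

Semi-major axis a = 6378 + 937 = 7315 km. Period T = 2π√(a³/μ) = 2π√(7315³/398600) = 6226.3 s = 103.77 min.
Node shift per orbit = (6226.3/86166) × 360° = 26.01°.
Equatorial spacing = 26.01 × 111.3 km/° = 2896 km.
At 36° latitude, spacing = 2896 × cos(36°) = 2343 km.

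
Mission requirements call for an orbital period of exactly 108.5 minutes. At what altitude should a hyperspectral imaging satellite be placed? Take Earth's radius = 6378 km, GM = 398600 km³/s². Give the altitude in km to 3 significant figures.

1160 km

T = 108.5 min = 6510.0 s.
From T = 2π√(a³/μ): a = (μ T²/4π²)^(1/3) = (398600 × 6510.0² / 4π²)^(1/3) = 7536 km.
Altitude h = a − R = 7536 − 6378 = 1158 km.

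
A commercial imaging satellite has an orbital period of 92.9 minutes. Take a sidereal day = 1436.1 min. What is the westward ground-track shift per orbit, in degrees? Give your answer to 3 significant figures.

T = 92.9 min = 5574.0 s.
During one orbit Earth rotates (5574.0 / 86166) × 360° = 23.29°.

23.3°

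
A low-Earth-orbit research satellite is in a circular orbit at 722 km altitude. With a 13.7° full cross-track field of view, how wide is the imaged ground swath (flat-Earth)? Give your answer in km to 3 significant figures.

Half-angle = 13.7°/2 = 6.85°.
Swath width ≈ 2h·tan(θ/2) = 2 × 722 × tan(6.85°) = 173.5 km.

173 km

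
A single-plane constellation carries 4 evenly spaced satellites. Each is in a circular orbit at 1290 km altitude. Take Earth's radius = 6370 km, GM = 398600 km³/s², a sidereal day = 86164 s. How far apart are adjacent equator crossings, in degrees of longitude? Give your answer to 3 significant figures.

Semi-major axis a = 6370 + 1290 = 7660 km. Period T = 2π√(a³/μ) = 2π√(7660³/398600) = 6672.0 s = 111.20 min.
Single-satellite node shift = (6672.0/86164) × 360° = 27.88°.
With 4 satellites evenly phased, successive equator crossings are 27.88/4 = 6.969° apart.

6.97°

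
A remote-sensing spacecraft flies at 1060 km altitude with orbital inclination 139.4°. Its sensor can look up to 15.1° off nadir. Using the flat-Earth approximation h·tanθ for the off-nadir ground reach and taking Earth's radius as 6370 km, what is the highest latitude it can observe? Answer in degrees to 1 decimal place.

Retrograde orbit: the ground track reaches ±(180° − i) = ±(180 − 139.4) = ±40.6°.
Sensor half-swath on the ground ≈ 1060·tan(15.1°) = 286 km = 2.57° of latitude.
Maximum observable latitude ≈ 40.6 + 2.57 = 43.2°.

43.2°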